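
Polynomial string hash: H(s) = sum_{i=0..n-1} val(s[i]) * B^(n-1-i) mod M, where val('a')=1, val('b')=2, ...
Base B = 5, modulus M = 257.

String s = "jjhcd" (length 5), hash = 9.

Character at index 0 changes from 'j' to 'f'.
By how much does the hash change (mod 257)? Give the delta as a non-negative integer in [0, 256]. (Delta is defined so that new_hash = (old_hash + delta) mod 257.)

Delta formula: (val(new) - val(old)) * B^(n-1-k) mod M
  val('f') - val('j') = 6 - 10 = -4
  B^(n-1-k) = 5^4 mod 257 = 111
  Delta = -4 * 111 mod 257 = 70

Answer: 70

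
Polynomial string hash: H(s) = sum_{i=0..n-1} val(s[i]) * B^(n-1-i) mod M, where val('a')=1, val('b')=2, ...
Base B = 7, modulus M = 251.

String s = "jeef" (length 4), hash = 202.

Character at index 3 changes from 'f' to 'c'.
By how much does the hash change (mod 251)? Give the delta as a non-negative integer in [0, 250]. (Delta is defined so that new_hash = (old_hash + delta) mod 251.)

Delta formula: (val(new) - val(old)) * B^(n-1-k) mod M
  val('c') - val('f') = 3 - 6 = -3
  B^(n-1-k) = 7^0 mod 251 = 1
  Delta = -3 * 1 mod 251 = 248

Answer: 248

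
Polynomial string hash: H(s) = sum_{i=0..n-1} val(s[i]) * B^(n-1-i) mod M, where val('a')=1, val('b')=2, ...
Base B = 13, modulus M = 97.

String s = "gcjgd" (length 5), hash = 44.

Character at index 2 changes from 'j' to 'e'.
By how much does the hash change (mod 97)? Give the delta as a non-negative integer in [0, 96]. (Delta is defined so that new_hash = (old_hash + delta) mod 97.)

Answer: 28

Derivation:
Delta formula: (val(new) - val(old)) * B^(n-1-k) mod M
  val('e') - val('j') = 5 - 10 = -5
  B^(n-1-k) = 13^2 mod 97 = 72
  Delta = -5 * 72 mod 97 = 28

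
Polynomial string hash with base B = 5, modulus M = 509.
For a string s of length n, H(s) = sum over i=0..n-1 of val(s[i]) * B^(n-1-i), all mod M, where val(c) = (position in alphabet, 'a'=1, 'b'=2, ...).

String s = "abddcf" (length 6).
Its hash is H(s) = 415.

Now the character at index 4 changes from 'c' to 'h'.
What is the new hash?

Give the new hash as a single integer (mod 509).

val('c') = 3, val('h') = 8
Position k = 4, exponent = n-1-k = 1
B^1 mod M = 5^1 mod 509 = 5
Delta = (8 - 3) * 5 mod 509 = 25
New hash = (415 + 25) mod 509 = 440

Answer: 440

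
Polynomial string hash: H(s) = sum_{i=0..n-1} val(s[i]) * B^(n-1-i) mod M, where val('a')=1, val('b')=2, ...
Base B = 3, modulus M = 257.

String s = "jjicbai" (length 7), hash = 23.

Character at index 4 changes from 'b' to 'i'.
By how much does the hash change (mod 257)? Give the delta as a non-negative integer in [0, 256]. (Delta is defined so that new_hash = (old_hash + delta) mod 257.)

Answer: 63

Derivation:
Delta formula: (val(new) - val(old)) * B^(n-1-k) mod M
  val('i') - val('b') = 9 - 2 = 7
  B^(n-1-k) = 3^2 mod 257 = 9
  Delta = 7 * 9 mod 257 = 63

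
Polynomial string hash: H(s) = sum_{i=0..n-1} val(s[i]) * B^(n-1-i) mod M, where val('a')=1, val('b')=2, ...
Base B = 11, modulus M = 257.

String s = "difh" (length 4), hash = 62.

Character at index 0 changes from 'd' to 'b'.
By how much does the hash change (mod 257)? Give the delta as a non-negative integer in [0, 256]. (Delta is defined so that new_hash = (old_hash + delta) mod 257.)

Delta formula: (val(new) - val(old)) * B^(n-1-k) mod M
  val('b') - val('d') = 2 - 4 = -2
  B^(n-1-k) = 11^3 mod 257 = 46
  Delta = -2 * 46 mod 257 = 165

Answer: 165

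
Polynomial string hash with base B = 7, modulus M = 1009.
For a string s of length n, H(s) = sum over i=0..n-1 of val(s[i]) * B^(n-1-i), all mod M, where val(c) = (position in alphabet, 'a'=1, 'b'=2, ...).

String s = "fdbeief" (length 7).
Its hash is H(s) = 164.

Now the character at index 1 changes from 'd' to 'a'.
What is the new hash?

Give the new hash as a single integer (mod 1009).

Answer: 193

Derivation:
val('d') = 4, val('a') = 1
Position k = 1, exponent = n-1-k = 5
B^5 mod M = 7^5 mod 1009 = 663
Delta = (1 - 4) * 663 mod 1009 = 29
New hash = (164 + 29) mod 1009 = 193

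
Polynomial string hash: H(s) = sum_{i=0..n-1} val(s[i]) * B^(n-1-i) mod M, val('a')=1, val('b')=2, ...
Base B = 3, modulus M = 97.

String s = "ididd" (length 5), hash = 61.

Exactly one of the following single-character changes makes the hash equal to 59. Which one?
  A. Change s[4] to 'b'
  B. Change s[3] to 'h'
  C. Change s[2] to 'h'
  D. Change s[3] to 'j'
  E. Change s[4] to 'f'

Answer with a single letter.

Answer: A

Derivation:
Option A: s[4]='d'->'b', delta=(2-4)*3^0 mod 97 = 95, hash=61+95 mod 97 = 59 <-- target
Option B: s[3]='d'->'h', delta=(8-4)*3^1 mod 97 = 12, hash=61+12 mod 97 = 73
Option C: s[2]='i'->'h', delta=(8-9)*3^2 mod 97 = 88, hash=61+88 mod 97 = 52
Option D: s[3]='d'->'j', delta=(10-4)*3^1 mod 97 = 18, hash=61+18 mod 97 = 79
Option E: s[4]='d'->'f', delta=(6-4)*3^0 mod 97 = 2, hash=61+2 mod 97 = 63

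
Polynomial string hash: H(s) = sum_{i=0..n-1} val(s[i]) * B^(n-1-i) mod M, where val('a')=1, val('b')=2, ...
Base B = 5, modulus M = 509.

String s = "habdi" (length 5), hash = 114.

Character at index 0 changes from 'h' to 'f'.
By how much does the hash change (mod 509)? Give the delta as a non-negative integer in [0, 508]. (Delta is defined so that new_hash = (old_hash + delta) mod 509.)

Answer: 277

Derivation:
Delta formula: (val(new) - val(old)) * B^(n-1-k) mod M
  val('f') - val('h') = 6 - 8 = -2
  B^(n-1-k) = 5^4 mod 509 = 116
  Delta = -2 * 116 mod 509 = 277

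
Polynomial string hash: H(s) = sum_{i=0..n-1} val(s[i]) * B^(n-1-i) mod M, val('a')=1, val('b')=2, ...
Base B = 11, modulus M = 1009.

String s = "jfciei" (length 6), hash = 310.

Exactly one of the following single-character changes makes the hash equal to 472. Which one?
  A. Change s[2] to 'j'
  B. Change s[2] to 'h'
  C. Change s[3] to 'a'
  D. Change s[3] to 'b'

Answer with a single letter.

Answer: D

Derivation:
Option A: s[2]='c'->'j', delta=(10-3)*11^3 mod 1009 = 236, hash=310+236 mod 1009 = 546
Option B: s[2]='c'->'h', delta=(8-3)*11^3 mod 1009 = 601, hash=310+601 mod 1009 = 911
Option C: s[3]='i'->'a', delta=(1-9)*11^2 mod 1009 = 41, hash=310+41 mod 1009 = 351
Option D: s[3]='i'->'b', delta=(2-9)*11^2 mod 1009 = 162, hash=310+162 mod 1009 = 472 <-- target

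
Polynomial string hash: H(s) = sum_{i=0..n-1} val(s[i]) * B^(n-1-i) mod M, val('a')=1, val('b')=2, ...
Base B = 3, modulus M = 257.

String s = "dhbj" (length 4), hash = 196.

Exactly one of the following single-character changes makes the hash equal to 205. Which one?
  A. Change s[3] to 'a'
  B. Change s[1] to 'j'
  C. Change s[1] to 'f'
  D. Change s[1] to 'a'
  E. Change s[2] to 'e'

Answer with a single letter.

Answer: E

Derivation:
Option A: s[3]='j'->'a', delta=(1-10)*3^0 mod 257 = 248, hash=196+248 mod 257 = 187
Option B: s[1]='h'->'j', delta=(10-8)*3^2 mod 257 = 18, hash=196+18 mod 257 = 214
Option C: s[1]='h'->'f', delta=(6-8)*3^2 mod 257 = 239, hash=196+239 mod 257 = 178
Option D: s[1]='h'->'a', delta=(1-8)*3^2 mod 257 = 194, hash=196+194 mod 257 = 133
Option E: s[2]='b'->'e', delta=(5-2)*3^1 mod 257 = 9, hash=196+9 mod 257 = 205 <-- target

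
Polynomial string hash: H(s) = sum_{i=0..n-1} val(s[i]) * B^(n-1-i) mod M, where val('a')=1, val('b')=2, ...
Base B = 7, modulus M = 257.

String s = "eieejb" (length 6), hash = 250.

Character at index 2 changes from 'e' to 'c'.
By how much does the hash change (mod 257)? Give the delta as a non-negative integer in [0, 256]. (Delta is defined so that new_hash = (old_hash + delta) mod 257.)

Delta formula: (val(new) - val(old)) * B^(n-1-k) mod M
  val('c') - val('e') = 3 - 5 = -2
  B^(n-1-k) = 7^3 mod 257 = 86
  Delta = -2 * 86 mod 257 = 85

Answer: 85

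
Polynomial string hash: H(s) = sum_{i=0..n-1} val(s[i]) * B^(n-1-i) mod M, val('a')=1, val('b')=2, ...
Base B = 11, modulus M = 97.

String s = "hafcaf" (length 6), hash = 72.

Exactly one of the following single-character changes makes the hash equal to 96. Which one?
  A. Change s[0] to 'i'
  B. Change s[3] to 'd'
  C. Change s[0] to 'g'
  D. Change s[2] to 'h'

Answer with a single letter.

Option A: s[0]='h'->'i', delta=(9-8)*11^5 mod 97 = 31, hash=72+31 mod 97 = 6
Option B: s[3]='c'->'d', delta=(4-3)*11^2 mod 97 = 24, hash=72+24 mod 97 = 96 <-- target
Option C: s[0]='h'->'g', delta=(7-8)*11^5 mod 97 = 66, hash=72+66 mod 97 = 41
Option D: s[2]='f'->'h', delta=(8-6)*11^3 mod 97 = 43, hash=72+43 mod 97 = 18

Answer: B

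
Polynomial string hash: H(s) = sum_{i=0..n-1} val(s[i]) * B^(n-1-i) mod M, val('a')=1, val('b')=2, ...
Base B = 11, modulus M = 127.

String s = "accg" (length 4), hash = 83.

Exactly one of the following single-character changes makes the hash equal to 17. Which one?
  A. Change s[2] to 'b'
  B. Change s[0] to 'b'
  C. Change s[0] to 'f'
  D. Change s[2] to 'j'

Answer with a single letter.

Option A: s[2]='c'->'b', delta=(2-3)*11^1 mod 127 = 116, hash=83+116 mod 127 = 72
Option B: s[0]='a'->'b', delta=(2-1)*11^3 mod 127 = 61, hash=83+61 mod 127 = 17 <-- target
Option C: s[0]='a'->'f', delta=(6-1)*11^3 mod 127 = 51, hash=83+51 mod 127 = 7
Option D: s[2]='c'->'j', delta=(10-3)*11^1 mod 127 = 77, hash=83+77 mod 127 = 33

Answer: B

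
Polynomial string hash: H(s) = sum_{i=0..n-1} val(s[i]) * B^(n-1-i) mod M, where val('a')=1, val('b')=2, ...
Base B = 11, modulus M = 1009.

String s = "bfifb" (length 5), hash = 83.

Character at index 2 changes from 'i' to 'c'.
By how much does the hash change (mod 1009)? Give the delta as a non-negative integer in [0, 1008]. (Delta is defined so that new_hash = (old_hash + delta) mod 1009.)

Answer: 283

Derivation:
Delta formula: (val(new) - val(old)) * B^(n-1-k) mod M
  val('c') - val('i') = 3 - 9 = -6
  B^(n-1-k) = 11^2 mod 1009 = 121
  Delta = -6 * 121 mod 1009 = 283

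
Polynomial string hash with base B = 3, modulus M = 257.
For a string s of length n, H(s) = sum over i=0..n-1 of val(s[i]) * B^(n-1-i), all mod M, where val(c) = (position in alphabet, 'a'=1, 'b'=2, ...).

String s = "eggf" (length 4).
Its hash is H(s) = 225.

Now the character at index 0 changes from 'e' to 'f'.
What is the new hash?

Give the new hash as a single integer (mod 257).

Answer: 252

Derivation:
val('e') = 5, val('f') = 6
Position k = 0, exponent = n-1-k = 3
B^3 mod M = 3^3 mod 257 = 27
Delta = (6 - 5) * 27 mod 257 = 27
New hash = (225 + 27) mod 257 = 252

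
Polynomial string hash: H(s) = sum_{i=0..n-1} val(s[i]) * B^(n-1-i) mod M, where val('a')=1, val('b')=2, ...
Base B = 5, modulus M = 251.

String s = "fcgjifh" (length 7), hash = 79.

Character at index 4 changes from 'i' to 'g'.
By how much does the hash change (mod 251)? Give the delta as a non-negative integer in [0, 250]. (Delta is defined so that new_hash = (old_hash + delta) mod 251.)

Answer: 201

Derivation:
Delta formula: (val(new) - val(old)) * B^(n-1-k) mod M
  val('g') - val('i') = 7 - 9 = -2
  B^(n-1-k) = 5^2 mod 251 = 25
  Delta = -2 * 25 mod 251 = 201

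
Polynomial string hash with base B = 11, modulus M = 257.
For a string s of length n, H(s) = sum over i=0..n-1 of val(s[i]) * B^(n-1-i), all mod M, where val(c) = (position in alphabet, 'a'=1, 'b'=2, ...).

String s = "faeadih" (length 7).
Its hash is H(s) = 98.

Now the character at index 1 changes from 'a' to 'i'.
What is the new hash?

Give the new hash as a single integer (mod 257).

Answer: 165

Derivation:
val('a') = 1, val('i') = 9
Position k = 1, exponent = n-1-k = 5
B^5 mod M = 11^5 mod 257 = 169
Delta = (9 - 1) * 169 mod 257 = 67
New hash = (98 + 67) mod 257 = 165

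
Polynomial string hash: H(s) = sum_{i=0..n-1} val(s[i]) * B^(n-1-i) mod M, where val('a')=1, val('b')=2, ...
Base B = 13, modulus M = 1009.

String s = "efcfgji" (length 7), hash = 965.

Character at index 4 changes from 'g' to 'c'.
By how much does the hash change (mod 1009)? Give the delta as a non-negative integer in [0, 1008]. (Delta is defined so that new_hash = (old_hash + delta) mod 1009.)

Answer: 333

Derivation:
Delta formula: (val(new) - val(old)) * B^(n-1-k) mod M
  val('c') - val('g') = 3 - 7 = -4
  B^(n-1-k) = 13^2 mod 1009 = 169
  Delta = -4 * 169 mod 1009 = 333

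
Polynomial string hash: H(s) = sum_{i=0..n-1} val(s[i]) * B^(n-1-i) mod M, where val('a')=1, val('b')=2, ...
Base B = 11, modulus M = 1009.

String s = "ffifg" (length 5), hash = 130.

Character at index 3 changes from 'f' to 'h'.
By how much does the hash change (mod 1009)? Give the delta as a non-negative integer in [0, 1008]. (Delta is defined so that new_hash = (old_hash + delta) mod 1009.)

Delta formula: (val(new) - val(old)) * B^(n-1-k) mod M
  val('h') - val('f') = 8 - 6 = 2
  B^(n-1-k) = 11^1 mod 1009 = 11
  Delta = 2 * 11 mod 1009 = 22

Answer: 22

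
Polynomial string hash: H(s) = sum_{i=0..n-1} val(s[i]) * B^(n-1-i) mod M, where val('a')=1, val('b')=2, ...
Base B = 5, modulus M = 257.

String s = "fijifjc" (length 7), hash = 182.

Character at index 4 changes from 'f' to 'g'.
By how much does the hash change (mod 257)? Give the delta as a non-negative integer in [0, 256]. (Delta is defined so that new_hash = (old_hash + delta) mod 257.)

Answer: 25

Derivation:
Delta formula: (val(new) - val(old)) * B^(n-1-k) mod M
  val('g') - val('f') = 7 - 6 = 1
  B^(n-1-k) = 5^2 mod 257 = 25
  Delta = 1 * 25 mod 257 = 25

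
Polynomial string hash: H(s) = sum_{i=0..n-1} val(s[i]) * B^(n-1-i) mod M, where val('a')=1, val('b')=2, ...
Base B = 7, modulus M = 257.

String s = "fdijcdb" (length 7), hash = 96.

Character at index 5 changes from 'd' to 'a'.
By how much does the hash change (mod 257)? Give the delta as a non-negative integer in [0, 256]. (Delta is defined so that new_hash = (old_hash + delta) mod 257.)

Answer: 236

Derivation:
Delta formula: (val(new) - val(old)) * B^(n-1-k) mod M
  val('a') - val('d') = 1 - 4 = -3
  B^(n-1-k) = 7^1 mod 257 = 7
  Delta = -3 * 7 mod 257 = 236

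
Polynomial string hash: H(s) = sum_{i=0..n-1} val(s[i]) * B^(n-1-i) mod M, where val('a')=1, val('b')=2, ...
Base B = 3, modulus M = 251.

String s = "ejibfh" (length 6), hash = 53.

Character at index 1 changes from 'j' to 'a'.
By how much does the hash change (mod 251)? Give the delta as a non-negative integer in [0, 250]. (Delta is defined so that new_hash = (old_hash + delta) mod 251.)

Answer: 24

Derivation:
Delta formula: (val(new) - val(old)) * B^(n-1-k) mod M
  val('a') - val('j') = 1 - 10 = -9
  B^(n-1-k) = 3^4 mod 251 = 81
  Delta = -9 * 81 mod 251 = 24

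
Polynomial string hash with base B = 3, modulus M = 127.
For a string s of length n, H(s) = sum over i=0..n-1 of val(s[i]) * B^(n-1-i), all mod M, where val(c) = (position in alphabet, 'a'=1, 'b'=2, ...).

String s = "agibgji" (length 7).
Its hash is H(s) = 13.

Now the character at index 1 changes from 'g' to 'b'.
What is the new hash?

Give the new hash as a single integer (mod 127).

Answer: 68

Derivation:
val('g') = 7, val('b') = 2
Position k = 1, exponent = n-1-k = 5
B^5 mod M = 3^5 mod 127 = 116
Delta = (2 - 7) * 116 mod 127 = 55
New hash = (13 + 55) mod 127 = 68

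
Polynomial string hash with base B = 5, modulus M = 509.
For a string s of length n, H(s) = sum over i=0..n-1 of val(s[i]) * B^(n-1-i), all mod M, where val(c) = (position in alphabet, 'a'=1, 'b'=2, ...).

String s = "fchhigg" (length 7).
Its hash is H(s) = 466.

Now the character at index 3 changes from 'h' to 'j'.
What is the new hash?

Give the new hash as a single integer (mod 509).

val('h') = 8, val('j') = 10
Position k = 3, exponent = n-1-k = 3
B^3 mod M = 5^3 mod 509 = 125
Delta = (10 - 8) * 125 mod 509 = 250
New hash = (466 + 250) mod 509 = 207

Answer: 207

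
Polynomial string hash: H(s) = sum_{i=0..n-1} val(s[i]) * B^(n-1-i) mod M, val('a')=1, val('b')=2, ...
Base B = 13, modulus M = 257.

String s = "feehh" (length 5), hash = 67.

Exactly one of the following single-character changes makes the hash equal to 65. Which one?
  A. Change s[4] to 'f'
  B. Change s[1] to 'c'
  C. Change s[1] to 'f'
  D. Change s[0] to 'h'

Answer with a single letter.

Option A: s[4]='h'->'f', delta=(6-8)*13^0 mod 257 = 255, hash=67+255 mod 257 = 65 <-- target
Option B: s[1]='e'->'c', delta=(3-5)*13^3 mod 257 = 232, hash=67+232 mod 257 = 42
Option C: s[1]='e'->'f', delta=(6-5)*13^3 mod 257 = 141, hash=67+141 mod 257 = 208
Option D: s[0]='f'->'h', delta=(8-6)*13^4 mod 257 = 68, hash=67+68 mod 257 = 135

Answer: A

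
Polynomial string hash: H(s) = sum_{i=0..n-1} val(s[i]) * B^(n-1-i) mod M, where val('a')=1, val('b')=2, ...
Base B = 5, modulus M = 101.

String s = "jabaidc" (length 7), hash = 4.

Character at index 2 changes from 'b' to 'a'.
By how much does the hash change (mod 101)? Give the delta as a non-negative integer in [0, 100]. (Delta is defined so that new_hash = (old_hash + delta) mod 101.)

Delta formula: (val(new) - val(old)) * B^(n-1-k) mod M
  val('a') - val('b') = 1 - 2 = -1
  B^(n-1-k) = 5^4 mod 101 = 19
  Delta = -1 * 19 mod 101 = 82

Answer: 82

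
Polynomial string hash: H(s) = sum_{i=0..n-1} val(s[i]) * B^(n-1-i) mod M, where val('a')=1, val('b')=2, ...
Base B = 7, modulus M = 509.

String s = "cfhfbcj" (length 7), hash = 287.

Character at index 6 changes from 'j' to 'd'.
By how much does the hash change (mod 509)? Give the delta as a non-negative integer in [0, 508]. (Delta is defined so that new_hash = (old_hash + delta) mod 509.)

Delta formula: (val(new) - val(old)) * B^(n-1-k) mod M
  val('d') - val('j') = 4 - 10 = -6
  B^(n-1-k) = 7^0 mod 509 = 1
  Delta = -6 * 1 mod 509 = 503

Answer: 503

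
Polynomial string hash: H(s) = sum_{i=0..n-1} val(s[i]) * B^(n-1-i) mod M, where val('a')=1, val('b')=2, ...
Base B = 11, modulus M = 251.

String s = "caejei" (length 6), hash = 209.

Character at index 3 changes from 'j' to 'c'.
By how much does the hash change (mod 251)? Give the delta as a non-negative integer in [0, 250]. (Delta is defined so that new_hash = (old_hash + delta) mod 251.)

Answer: 157

Derivation:
Delta formula: (val(new) - val(old)) * B^(n-1-k) mod M
  val('c') - val('j') = 3 - 10 = -7
  B^(n-1-k) = 11^2 mod 251 = 121
  Delta = -7 * 121 mod 251 = 157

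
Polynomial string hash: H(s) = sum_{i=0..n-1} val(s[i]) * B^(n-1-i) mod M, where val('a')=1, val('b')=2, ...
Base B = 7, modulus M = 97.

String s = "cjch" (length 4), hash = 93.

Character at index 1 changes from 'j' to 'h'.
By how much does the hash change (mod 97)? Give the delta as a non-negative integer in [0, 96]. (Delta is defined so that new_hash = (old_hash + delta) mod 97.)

Delta formula: (val(new) - val(old)) * B^(n-1-k) mod M
  val('h') - val('j') = 8 - 10 = -2
  B^(n-1-k) = 7^2 mod 97 = 49
  Delta = -2 * 49 mod 97 = 96

Answer: 96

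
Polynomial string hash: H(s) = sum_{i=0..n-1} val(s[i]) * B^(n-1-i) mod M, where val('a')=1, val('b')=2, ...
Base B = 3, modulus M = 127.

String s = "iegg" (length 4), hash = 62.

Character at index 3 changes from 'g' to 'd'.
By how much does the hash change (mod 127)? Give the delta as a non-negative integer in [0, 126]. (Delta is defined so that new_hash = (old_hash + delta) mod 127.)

Delta formula: (val(new) - val(old)) * B^(n-1-k) mod M
  val('d') - val('g') = 4 - 7 = -3
  B^(n-1-k) = 3^0 mod 127 = 1
  Delta = -3 * 1 mod 127 = 124

Answer: 124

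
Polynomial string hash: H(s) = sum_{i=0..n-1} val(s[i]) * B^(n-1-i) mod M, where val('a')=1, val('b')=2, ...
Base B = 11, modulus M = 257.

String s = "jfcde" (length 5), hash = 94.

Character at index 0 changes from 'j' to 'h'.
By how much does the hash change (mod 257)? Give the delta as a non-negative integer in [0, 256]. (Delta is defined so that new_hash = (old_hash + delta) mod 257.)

Answer: 16

Derivation:
Delta formula: (val(new) - val(old)) * B^(n-1-k) mod M
  val('h') - val('j') = 8 - 10 = -2
  B^(n-1-k) = 11^4 mod 257 = 249
  Delta = -2 * 249 mod 257 = 16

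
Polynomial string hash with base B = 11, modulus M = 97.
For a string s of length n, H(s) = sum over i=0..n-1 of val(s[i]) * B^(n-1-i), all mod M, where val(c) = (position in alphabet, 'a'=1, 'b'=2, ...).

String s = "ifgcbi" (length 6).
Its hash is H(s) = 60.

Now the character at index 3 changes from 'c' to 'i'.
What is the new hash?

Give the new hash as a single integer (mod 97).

val('c') = 3, val('i') = 9
Position k = 3, exponent = n-1-k = 2
B^2 mod M = 11^2 mod 97 = 24
Delta = (9 - 3) * 24 mod 97 = 47
New hash = (60 + 47) mod 97 = 10

Answer: 10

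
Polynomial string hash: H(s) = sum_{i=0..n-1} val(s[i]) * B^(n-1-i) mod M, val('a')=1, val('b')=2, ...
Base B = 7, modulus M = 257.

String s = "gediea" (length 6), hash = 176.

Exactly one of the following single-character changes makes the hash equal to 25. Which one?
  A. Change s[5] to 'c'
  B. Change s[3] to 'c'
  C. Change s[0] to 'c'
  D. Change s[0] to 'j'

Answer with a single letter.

Option A: s[5]='a'->'c', delta=(3-1)*7^0 mod 257 = 2, hash=176+2 mod 257 = 178
Option B: s[3]='i'->'c', delta=(3-9)*7^2 mod 257 = 220, hash=176+220 mod 257 = 139
Option C: s[0]='g'->'c', delta=(3-7)*7^5 mod 257 = 106, hash=176+106 mod 257 = 25 <-- target
Option D: s[0]='g'->'j', delta=(10-7)*7^5 mod 257 = 49, hash=176+49 mod 257 = 225

Answer: C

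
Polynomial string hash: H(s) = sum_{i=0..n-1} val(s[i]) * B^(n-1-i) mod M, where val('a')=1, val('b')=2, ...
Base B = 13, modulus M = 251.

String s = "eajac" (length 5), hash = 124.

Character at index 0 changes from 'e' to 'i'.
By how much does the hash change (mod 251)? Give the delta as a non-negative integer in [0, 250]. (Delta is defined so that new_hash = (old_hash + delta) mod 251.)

Delta formula: (val(new) - val(old)) * B^(n-1-k) mod M
  val('i') - val('e') = 9 - 5 = 4
  B^(n-1-k) = 13^4 mod 251 = 198
  Delta = 4 * 198 mod 251 = 39

Answer: 39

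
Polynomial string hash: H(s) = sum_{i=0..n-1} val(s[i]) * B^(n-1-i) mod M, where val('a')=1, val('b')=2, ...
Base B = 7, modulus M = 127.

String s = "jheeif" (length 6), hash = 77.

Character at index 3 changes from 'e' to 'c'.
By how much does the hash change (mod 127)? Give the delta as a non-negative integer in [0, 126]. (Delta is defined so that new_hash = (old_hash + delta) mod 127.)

Delta formula: (val(new) - val(old)) * B^(n-1-k) mod M
  val('c') - val('e') = 3 - 5 = -2
  B^(n-1-k) = 7^2 mod 127 = 49
  Delta = -2 * 49 mod 127 = 29

Answer: 29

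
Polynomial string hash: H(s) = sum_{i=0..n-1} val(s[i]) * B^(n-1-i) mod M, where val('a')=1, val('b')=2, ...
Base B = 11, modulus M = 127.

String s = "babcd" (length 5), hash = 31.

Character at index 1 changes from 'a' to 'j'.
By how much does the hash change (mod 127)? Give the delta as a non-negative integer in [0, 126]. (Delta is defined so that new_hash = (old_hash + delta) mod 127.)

Answer: 41

Derivation:
Delta formula: (val(new) - val(old)) * B^(n-1-k) mod M
  val('j') - val('a') = 10 - 1 = 9
  B^(n-1-k) = 11^3 mod 127 = 61
  Delta = 9 * 61 mod 127 = 41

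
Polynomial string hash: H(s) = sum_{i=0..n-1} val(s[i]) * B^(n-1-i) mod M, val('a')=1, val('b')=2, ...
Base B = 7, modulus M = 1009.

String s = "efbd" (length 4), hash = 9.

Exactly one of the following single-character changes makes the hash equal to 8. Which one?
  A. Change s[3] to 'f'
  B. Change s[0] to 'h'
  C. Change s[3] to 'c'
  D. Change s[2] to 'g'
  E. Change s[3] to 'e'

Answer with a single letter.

Answer: C

Derivation:
Option A: s[3]='d'->'f', delta=(6-4)*7^0 mod 1009 = 2, hash=9+2 mod 1009 = 11
Option B: s[0]='e'->'h', delta=(8-5)*7^3 mod 1009 = 20, hash=9+20 mod 1009 = 29
Option C: s[3]='d'->'c', delta=(3-4)*7^0 mod 1009 = 1008, hash=9+1008 mod 1009 = 8 <-- target
Option D: s[2]='b'->'g', delta=(7-2)*7^1 mod 1009 = 35, hash=9+35 mod 1009 = 44
Option E: s[3]='d'->'e', delta=(5-4)*7^0 mod 1009 = 1, hash=9+1 mod 1009 = 10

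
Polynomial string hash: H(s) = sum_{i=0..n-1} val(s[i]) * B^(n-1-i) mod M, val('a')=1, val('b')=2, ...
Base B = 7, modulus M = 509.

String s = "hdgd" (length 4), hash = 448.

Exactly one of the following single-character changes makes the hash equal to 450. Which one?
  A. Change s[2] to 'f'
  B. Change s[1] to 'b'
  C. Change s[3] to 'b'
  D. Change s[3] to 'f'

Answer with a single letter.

Answer: D

Derivation:
Option A: s[2]='g'->'f', delta=(6-7)*7^1 mod 509 = 502, hash=448+502 mod 509 = 441
Option B: s[1]='d'->'b', delta=(2-4)*7^2 mod 509 = 411, hash=448+411 mod 509 = 350
Option C: s[3]='d'->'b', delta=(2-4)*7^0 mod 509 = 507, hash=448+507 mod 509 = 446
Option D: s[3]='d'->'f', delta=(6-4)*7^0 mod 509 = 2, hash=448+2 mod 509 = 450 <-- target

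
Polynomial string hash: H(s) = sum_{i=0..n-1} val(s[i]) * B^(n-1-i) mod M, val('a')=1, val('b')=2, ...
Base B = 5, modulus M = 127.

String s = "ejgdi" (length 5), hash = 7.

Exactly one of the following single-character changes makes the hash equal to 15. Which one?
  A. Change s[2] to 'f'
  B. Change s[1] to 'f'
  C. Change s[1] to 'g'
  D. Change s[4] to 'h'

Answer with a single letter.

Answer: B

Derivation:
Option A: s[2]='g'->'f', delta=(6-7)*5^2 mod 127 = 102, hash=7+102 mod 127 = 109
Option B: s[1]='j'->'f', delta=(6-10)*5^3 mod 127 = 8, hash=7+8 mod 127 = 15 <-- target
Option C: s[1]='j'->'g', delta=(7-10)*5^3 mod 127 = 6, hash=7+6 mod 127 = 13
Option D: s[4]='i'->'h', delta=(8-9)*5^0 mod 127 = 126, hash=7+126 mod 127 = 6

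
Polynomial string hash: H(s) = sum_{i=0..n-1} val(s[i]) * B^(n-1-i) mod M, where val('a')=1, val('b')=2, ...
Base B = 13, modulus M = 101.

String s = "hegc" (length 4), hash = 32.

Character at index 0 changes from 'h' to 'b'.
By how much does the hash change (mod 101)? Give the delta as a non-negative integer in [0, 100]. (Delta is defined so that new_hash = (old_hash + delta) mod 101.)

Answer: 49

Derivation:
Delta formula: (val(new) - val(old)) * B^(n-1-k) mod M
  val('b') - val('h') = 2 - 8 = -6
  B^(n-1-k) = 13^3 mod 101 = 76
  Delta = -6 * 76 mod 101 = 49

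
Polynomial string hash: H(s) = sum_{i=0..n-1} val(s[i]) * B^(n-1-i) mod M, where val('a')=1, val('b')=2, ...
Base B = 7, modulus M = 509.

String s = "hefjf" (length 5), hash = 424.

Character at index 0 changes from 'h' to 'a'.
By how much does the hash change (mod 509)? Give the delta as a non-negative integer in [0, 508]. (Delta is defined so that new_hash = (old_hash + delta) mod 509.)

Answer: 499

Derivation:
Delta formula: (val(new) - val(old)) * B^(n-1-k) mod M
  val('a') - val('h') = 1 - 8 = -7
  B^(n-1-k) = 7^4 mod 509 = 365
  Delta = -7 * 365 mod 509 = 499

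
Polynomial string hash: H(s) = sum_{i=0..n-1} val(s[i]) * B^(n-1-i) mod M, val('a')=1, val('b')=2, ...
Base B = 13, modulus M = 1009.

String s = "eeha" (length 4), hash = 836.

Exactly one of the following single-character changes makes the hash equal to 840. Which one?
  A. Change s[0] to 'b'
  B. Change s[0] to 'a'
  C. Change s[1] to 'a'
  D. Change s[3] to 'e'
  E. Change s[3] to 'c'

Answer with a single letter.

Answer: D

Derivation:
Option A: s[0]='e'->'b', delta=(2-5)*13^3 mod 1009 = 472, hash=836+472 mod 1009 = 299
Option B: s[0]='e'->'a', delta=(1-5)*13^3 mod 1009 = 293, hash=836+293 mod 1009 = 120
Option C: s[1]='e'->'a', delta=(1-5)*13^2 mod 1009 = 333, hash=836+333 mod 1009 = 160
Option D: s[3]='a'->'e', delta=(5-1)*13^0 mod 1009 = 4, hash=836+4 mod 1009 = 840 <-- target
Option E: s[3]='a'->'c', delta=(3-1)*13^0 mod 1009 = 2, hash=836+2 mod 1009 = 838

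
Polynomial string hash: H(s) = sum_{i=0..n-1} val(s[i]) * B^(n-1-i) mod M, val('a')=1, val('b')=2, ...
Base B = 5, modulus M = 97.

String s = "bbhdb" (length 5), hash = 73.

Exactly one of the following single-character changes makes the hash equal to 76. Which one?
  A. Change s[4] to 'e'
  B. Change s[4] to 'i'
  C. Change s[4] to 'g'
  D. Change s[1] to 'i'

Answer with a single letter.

Answer: A

Derivation:
Option A: s[4]='b'->'e', delta=(5-2)*5^0 mod 97 = 3, hash=73+3 mod 97 = 76 <-- target
Option B: s[4]='b'->'i', delta=(9-2)*5^0 mod 97 = 7, hash=73+7 mod 97 = 80
Option C: s[4]='b'->'g', delta=(7-2)*5^0 mod 97 = 5, hash=73+5 mod 97 = 78
Option D: s[1]='b'->'i', delta=(9-2)*5^3 mod 97 = 2, hash=73+2 mod 97 = 75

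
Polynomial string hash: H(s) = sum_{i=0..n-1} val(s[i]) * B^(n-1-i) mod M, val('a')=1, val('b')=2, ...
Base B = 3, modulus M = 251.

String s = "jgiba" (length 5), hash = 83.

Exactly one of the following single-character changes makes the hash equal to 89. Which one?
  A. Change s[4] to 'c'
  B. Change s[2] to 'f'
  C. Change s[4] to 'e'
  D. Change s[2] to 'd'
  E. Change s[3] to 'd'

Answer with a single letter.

Option A: s[4]='a'->'c', delta=(3-1)*3^0 mod 251 = 2, hash=83+2 mod 251 = 85
Option B: s[2]='i'->'f', delta=(6-9)*3^2 mod 251 = 224, hash=83+224 mod 251 = 56
Option C: s[4]='a'->'e', delta=(5-1)*3^0 mod 251 = 4, hash=83+4 mod 251 = 87
Option D: s[2]='i'->'d', delta=(4-9)*3^2 mod 251 = 206, hash=83+206 mod 251 = 38
Option E: s[3]='b'->'d', delta=(4-2)*3^1 mod 251 = 6, hash=83+6 mod 251 = 89 <-- target

Answer: E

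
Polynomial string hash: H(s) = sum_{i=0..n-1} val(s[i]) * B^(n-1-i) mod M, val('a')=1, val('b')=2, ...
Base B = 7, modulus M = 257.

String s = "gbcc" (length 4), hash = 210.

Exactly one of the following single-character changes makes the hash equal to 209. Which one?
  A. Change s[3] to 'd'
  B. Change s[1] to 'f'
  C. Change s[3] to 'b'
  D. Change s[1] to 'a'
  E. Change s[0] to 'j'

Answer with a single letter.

Option A: s[3]='c'->'d', delta=(4-3)*7^0 mod 257 = 1, hash=210+1 mod 257 = 211
Option B: s[1]='b'->'f', delta=(6-2)*7^2 mod 257 = 196, hash=210+196 mod 257 = 149
Option C: s[3]='c'->'b', delta=(2-3)*7^0 mod 257 = 256, hash=210+256 mod 257 = 209 <-- target
Option D: s[1]='b'->'a', delta=(1-2)*7^2 mod 257 = 208, hash=210+208 mod 257 = 161
Option E: s[0]='g'->'j', delta=(10-7)*7^3 mod 257 = 1, hash=210+1 mod 257 = 211

Answer: C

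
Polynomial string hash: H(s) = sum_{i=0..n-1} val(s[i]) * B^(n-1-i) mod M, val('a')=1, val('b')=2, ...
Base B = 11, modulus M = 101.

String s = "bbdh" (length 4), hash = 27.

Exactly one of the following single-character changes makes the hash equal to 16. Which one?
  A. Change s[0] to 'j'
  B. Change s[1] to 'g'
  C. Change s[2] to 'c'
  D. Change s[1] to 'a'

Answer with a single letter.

Option A: s[0]='b'->'j', delta=(10-2)*11^3 mod 101 = 43, hash=27+43 mod 101 = 70
Option B: s[1]='b'->'g', delta=(7-2)*11^2 mod 101 = 100, hash=27+100 mod 101 = 26
Option C: s[2]='d'->'c', delta=(3-4)*11^1 mod 101 = 90, hash=27+90 mod 101 = 16 <-- target
Option D: s[1]='b'->'a', delta=(1-2)*11^2 mod 101 = 81, hash=27+81 mod 101 = 7

Answer: C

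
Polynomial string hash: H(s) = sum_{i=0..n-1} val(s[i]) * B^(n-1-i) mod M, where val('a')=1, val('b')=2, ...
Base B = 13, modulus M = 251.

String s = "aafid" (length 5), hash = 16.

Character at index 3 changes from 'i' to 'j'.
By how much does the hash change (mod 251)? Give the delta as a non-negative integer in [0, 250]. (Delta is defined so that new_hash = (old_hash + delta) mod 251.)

Answer: 13

Derivation:
Delta formula: (val(new) - val(old)) * B^(n-1-k) mod M
  val('j') - val('i') = 10 - 9 = 1
  B^(n-1-k) = 13^1 mod 251 = 13
  Delta = 1 * 13 mod 251 = 13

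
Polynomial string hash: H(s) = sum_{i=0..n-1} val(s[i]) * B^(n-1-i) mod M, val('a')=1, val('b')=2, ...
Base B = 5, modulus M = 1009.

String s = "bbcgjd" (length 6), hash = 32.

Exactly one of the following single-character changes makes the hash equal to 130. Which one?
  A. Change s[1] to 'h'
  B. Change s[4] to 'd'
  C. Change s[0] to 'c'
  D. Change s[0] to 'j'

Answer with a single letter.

Option A: s[1]='b'->'h', delta=(8-2)*5^4 mod 1009 = 723, hash=32+723 mod 1009 = 755
Option B: s[4]='j'->'d', delta=(4-10)*5^1 mod 1009 = 979, hash=32+979 mod 1009 = 2
Option C: s[0]='b'->'c', delta=(3-2)*5^5 mod 1009 = 98, hash=32+98 mod 1009 = 130 <-- target
Option D: s[0]='b'->'j', delta=(10-2)*5^5 mod 1009 = 784, hash=32+784 mod 1009 = 816

Answer: C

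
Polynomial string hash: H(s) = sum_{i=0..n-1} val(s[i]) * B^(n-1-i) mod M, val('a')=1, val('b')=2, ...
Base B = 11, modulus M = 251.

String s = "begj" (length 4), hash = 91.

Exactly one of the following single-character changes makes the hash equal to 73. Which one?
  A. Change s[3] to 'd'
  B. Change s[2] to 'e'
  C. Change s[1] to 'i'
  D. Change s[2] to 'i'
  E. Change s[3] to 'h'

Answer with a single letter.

Answer: C

Derivation:
Option A: s[3]='j'->'d', delta=(4-10)*11^0 mod 251 = 245, hash=91+245 mod 251 = 85
Option B: s[2]='g'->'e', delta=(5-7)*11^1 mod 251 = 229, hash=91+229 mod 251 = 69
Option C: s[1]='e'->'i', delta=(9-5)*11^2 mod 251 = 233, hash=91+233 mod 251 = 73 <-- target
Option D: s[2]='g'->'i', delta=(9-7)*11^1 mod 251 = 22, hash=91+22 mod 251 = 113
Option E: s[3]='j'->'h', delta=(8-10)*11^0 mod 251 = 249, hash=91+249 mod 251 = 89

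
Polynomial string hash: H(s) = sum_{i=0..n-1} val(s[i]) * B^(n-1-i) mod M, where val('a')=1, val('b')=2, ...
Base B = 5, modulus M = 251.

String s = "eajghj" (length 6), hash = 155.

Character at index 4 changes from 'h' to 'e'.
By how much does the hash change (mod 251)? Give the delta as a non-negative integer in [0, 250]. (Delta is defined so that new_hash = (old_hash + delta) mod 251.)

Answer: 236

Derivation:
Delta formula: (val(new) - val(old)) * B^(n-1-k) mod M
  val('e') - val('h') = 5 - 8 = -3
  B^(n-1-k) = 5^1 mod 251 = 5
  Delta = -3 * 5 mod 251 = 236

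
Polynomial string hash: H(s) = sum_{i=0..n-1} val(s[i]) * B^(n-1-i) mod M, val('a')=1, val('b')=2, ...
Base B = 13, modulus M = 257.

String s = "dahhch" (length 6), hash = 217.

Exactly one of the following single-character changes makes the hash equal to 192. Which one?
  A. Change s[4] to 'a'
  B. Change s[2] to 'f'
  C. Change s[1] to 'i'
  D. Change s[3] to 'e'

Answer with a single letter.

Answer: B

Derivation:
Option A: s[4]='c'->'a', delta=(1-3)*13^1 mod 257 = 231, hash=217+231 mod 257 = 191
Option B: s[2]='h'->'f', delta=(6-8)*13^3 mod 257 = 232, hash=217+232 mod 257 = 192 <-- target
Option C: s[1]='a'->'i', delta=(9-1)*13^4 mod 257 = 15, hash=217+15 mod 257 = 232
Option D: s[3]='h'->'e', delta=(5-8)*13^2 mod 257 = 7, hash=217+7 mod 257 = 224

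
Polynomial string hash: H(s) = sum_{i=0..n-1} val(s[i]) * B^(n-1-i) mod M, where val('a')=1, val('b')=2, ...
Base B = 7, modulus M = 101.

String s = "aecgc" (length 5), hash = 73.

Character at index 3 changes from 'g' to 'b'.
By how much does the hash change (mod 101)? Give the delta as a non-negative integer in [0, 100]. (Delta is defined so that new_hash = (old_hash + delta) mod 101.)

Answer: 66

Derivation:
Delta formula: (val(new) - val(old)) * B^(n-1-k) mod M
  val('b') - val('g') = 2 - 7 = -5
  B^(n-1-k) = 7^1 mod 101 = 7
  Delta = -5 * 7 mod 101 = 66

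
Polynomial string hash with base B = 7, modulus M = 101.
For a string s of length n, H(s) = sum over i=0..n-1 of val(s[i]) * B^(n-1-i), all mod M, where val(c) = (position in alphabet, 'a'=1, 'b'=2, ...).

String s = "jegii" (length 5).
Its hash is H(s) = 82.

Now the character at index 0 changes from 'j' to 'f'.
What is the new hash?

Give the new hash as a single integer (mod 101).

val('j') = 10, val('f') = 6
Position k = 0, exponent = n-1-k = 4
B^4 mod M = 7^4 mod 101 = 78
Delta = (6 - 10) * 78 mod 101 = 92
New hash = (82 + 92) mod 101 = 73

Answer: 73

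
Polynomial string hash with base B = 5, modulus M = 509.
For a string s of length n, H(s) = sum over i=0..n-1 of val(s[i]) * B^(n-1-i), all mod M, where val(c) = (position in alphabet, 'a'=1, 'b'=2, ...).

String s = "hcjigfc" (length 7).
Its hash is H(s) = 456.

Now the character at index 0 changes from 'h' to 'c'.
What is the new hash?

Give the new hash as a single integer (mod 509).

val('h') = 8, val('c') = 3
Position k = 0, exponent = n-1-k = 6
B^6 mod M = 5^6 mod 509 = 355
Delta = (3 - 8) * 355 mod 509 = 261
New hash = (456 + 261) mod 509 = 208

Answer: 208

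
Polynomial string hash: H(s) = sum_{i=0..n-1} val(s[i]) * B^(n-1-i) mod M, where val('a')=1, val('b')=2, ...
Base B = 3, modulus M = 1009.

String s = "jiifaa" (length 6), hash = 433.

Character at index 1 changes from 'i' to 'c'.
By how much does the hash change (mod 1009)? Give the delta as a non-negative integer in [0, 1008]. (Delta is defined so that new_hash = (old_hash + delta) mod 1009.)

Answer: 523

Derivation:
Delta formula: (val(new) - val(old)) * B^(n-1-k) mod M
  val('c') - val('i') = 3 - 9 = -6
  B^(n-1-k) = 3^4 mod 1009 = 81
  Delta = -6 * 81 mod 1009 = 523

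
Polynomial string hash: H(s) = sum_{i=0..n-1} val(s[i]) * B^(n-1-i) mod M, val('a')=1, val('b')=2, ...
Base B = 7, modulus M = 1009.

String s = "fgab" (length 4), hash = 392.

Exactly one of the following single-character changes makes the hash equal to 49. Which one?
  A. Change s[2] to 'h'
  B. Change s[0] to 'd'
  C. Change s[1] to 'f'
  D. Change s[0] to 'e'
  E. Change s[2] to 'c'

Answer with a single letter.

Answer: D

Derivation:
Option A: s[2]='a'->'h', delta=(8-1)*7^1 mod 1009 = 49, hash=392+49 mod 1009 = 441
Option B: s[0]='f'->'d', delta=(4-6)*7^3 mod 1009 = 323, hash=392+323 mod 1009 = 715
Option C: s[1]='g'->'f', delta=(6-7)*7^2 mod 1009 = 960, hash=392+960 mod 1009 = 343
Option D: s[0]='f'->'e', delta=(5-6)*7^3 mod 1009 = 666, hash=392+666 mod 1009 = 49 <-- target
Option E: s[2]='a'->'c', delta=(3-1)*7^1 mod 1009 = 14, hash=392+14 mod 1009 = 406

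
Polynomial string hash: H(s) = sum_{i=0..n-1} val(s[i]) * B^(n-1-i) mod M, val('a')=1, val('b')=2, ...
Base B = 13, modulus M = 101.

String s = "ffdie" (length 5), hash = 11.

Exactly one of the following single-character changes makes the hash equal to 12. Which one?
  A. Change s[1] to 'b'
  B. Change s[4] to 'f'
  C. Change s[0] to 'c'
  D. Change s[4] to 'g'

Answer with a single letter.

Answer: B

Derivation:
Option A: s[1]='f'->'b', delta=(2-6)*13^3 mod 101 = 100, hash=11+100 mod 101 = 10
Option B: s[4]='e'->'f', delta=(6-5)*13^0 mod 101 = 1, hash=11+1 mod 101 = 12 <-- target
Option C: s[0]='f'->'c', delta=(3-6)*13^4 mod 101 = 66, hash=11+66 mod 101 = 77
Option D: s[4]='e'->'g', delta=(7-5)*13^0 mod 101 = 2, hash=11+2 mod 101 = 13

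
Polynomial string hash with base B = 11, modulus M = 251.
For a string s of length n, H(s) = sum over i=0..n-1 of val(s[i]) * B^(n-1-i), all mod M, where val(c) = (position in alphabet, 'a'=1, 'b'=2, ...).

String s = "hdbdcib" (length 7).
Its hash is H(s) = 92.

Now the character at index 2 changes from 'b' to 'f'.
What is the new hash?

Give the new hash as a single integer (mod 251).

Answer: 173

Derivation:
val('b') = 2, val('f') = 6
Position k = 2, exponent = n-1-k = 4
B^4 mod M = 11^4 mod 251 = 83
Delta = (6 - 2) * 83 mod 251 = 81
New hash = (92 + 81) mod 251 = 173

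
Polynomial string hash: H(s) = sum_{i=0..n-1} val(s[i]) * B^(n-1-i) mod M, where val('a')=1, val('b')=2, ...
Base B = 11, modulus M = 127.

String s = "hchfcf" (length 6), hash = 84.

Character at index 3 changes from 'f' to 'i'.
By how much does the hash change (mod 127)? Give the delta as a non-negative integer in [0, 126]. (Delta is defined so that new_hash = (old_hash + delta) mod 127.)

Answer: 109

Derivation:
Delta formula: (val(new) - val(old)) * B^(n-1-k) mod M
  val('i') - val('f') = 9 - 6 = 3
  B^(n-1-k) = 11^2 mod 127 = 121
  Delta = 3 * 121 mod 127 = 109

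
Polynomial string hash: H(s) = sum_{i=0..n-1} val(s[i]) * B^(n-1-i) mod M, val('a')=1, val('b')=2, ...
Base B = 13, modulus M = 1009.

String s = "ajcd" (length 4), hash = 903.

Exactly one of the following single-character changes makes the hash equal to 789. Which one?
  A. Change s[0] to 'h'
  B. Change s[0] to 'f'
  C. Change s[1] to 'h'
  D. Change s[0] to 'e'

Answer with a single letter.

Answer: B

Derivation:
Option A: s[0]='a'->'h', delta=(8-1)*13^3 mod 1009 = 244, hash=903+244 mod 1009 = 138
Option B: s[0]='a'->'f', delta=(6-1)*13^3 mod 1009 = 895, hash=903+895 mod 1009 = 789 <-- target
Option C: s[1]='j'->'h', delta=(8-10)*13^2 mod 1009 = 671, hash=903+671 mod 1009 = 565
Option D: s[0]='a'->'e', delta=(5-1)*13^3 mod 1009 = 716, hash=903+716 mod 1009 = 610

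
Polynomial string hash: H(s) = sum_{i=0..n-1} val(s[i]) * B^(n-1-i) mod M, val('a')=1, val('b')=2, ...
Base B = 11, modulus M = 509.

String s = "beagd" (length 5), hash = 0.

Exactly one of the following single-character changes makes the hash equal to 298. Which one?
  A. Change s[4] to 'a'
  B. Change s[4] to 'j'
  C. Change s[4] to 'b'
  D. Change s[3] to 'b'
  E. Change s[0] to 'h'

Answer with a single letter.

Option A: s[4]='d'->'a', delta=(1-4)*11^0 mod 509 = 506, hash=0+506 mod 509 = 506
Option B: s[4]='d'->'j', delta=(10-4)*11^0 mod 509 = 6, hash=0+6 mod 509 = 6
Option C: s[4]='d'->'b', delta=(2-4)*11^0 mod 509 = 507, hash=0+507 mod 509 = 507
Option D: s[3]='g'->'b', delta=(2-7)*11^1 mod 509 = 454, hash=0+454 mod 509 = 454
Option E: s[0]='b'->'h', delta=(8-2)*11^4 mod 509 = 298, hash=0+298 mod 509 = 298 <-- target

Answer: E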